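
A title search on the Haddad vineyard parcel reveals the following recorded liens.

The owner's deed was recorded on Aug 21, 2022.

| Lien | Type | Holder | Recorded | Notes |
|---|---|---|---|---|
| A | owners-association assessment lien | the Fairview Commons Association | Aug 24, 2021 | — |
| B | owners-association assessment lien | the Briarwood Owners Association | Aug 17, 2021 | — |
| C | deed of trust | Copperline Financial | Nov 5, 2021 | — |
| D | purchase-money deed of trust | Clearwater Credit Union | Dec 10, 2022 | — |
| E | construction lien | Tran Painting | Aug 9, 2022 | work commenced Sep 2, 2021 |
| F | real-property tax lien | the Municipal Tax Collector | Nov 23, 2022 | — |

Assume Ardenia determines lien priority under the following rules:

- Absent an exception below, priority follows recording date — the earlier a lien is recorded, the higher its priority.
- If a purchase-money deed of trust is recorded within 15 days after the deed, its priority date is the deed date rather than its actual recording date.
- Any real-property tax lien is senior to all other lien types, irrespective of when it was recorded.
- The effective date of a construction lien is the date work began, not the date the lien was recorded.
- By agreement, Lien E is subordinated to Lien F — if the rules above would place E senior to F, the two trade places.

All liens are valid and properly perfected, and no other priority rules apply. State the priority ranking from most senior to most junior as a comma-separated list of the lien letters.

F, B, A, E, C, D

First, effective dates: D was recorded 111 days after the deed, outside the 15-day window, so it keeps its recording date; E relates back to Sep 2, 2021 (work commenced).
F is a real-property tax lien, so it outranks all other liens regardless of date.
Ordering the rest by effective date: B (Aug 17, 2021), A (Aug 24, 2021), E (Sep 2, 2021), C (Nov 5, 2021), D (Dec 10, 2022).
E already ranks below F; the subordination has no effect.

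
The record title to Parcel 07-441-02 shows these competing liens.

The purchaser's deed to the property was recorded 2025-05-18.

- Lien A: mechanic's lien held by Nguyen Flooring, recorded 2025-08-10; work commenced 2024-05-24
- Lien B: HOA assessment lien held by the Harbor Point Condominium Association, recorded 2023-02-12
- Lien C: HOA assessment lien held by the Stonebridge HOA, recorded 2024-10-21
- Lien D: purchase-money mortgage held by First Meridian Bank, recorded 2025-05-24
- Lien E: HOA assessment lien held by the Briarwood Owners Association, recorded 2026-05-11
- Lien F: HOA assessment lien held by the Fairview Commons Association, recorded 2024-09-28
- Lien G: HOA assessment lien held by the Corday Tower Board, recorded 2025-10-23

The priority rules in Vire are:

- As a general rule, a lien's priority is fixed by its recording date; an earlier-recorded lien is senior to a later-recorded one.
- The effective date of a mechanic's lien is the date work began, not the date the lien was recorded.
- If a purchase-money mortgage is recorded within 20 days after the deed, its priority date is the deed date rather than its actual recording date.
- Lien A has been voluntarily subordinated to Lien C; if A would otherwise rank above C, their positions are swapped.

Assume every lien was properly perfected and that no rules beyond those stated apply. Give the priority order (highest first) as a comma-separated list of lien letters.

B, C, F, A, D, G, E

Adjusting effective dates: A's effective date is 2024-05-24, when work began; D relates back to the deed date 2025-05-18.
Sorted by effective date: B (2023-02-12), A (2024-05-24), F (2024-09-28), C (2024-10-21), D (2025-05-18), G (2025-10-23), E (2026-05-11).
Because A would otherwise rank above C, the subordination swaps them.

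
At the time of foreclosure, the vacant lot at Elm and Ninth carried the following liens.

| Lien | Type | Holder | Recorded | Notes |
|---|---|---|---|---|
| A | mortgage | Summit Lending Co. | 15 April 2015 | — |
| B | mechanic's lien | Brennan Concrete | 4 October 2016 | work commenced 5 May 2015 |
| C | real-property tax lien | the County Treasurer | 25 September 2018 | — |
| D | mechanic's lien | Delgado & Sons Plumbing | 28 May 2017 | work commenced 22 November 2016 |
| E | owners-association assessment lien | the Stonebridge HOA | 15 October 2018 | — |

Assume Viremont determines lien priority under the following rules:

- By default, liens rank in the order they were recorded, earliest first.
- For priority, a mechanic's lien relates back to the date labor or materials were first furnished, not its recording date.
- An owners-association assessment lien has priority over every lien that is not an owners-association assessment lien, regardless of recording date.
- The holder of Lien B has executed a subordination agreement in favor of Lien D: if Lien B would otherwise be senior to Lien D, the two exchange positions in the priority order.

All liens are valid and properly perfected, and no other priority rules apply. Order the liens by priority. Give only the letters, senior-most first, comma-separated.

E, A, D, B, C

Effective dates: B's effective date is 5 May 2015, when work began; D is treated as recorded 22 November 2016, the work-commencement date.
As an owners-association assessment lien, E is senior to every other lien.
Among the remaining liens, by effective date: A (15 April 2015), B (5 May 2015), D (22 November 2016), C (25 September 2018).
B is senior to D before the subordination, so the two trade places.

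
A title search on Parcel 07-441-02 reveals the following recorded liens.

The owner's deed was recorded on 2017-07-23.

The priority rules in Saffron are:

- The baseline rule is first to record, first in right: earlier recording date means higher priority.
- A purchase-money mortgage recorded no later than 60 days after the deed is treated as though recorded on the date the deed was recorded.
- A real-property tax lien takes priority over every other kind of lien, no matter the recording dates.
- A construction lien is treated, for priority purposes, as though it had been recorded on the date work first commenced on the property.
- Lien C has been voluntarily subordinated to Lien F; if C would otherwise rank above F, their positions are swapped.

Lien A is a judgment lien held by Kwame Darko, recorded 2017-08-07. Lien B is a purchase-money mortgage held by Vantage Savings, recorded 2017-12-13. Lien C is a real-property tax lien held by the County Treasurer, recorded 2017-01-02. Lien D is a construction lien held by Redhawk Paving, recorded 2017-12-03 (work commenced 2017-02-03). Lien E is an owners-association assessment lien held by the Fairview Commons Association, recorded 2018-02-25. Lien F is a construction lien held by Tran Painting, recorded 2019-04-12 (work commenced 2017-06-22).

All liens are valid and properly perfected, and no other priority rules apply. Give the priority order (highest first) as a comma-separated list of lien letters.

F, D, C, A, B, E

Effective dates after the stated exceptions: B was recorded 143 days after the deed — beyond 60 days — so no relation-back applies; D is treated as recorded 2017-02-03, the work-commencement date; F relates back to 2017-06-22 (work commenced).
As a real-property tax lien, C is senior to every other lien.
Among the remaining liens, by effective date: D (2017-02-03), F (2017-06-22), A (2017-08-07), B (2017-12-13), E (2018-02-25).
C would otherwise be senior to F, so under the subordination agreement C and F exchange positions.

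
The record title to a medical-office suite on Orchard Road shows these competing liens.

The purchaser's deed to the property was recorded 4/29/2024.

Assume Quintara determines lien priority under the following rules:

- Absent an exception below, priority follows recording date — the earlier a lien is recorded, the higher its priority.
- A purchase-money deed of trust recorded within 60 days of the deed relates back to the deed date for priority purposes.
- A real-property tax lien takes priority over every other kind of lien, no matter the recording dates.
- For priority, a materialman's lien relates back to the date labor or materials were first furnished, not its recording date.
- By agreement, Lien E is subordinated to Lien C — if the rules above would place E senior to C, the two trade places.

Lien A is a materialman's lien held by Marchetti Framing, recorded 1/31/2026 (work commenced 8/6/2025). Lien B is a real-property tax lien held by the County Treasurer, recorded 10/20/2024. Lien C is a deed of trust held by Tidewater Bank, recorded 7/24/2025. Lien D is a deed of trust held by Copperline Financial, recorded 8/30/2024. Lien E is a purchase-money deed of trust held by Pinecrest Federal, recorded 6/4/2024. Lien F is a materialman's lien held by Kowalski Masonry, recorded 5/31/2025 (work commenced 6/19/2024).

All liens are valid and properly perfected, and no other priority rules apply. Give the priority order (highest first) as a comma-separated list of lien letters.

Effective dates: A relates back to 8/6/2025 (work commenced); E was recorded within the 60-day window, so its effective date is the deed date 4/29/2024; F relates back to 6/19/2024 (work commenced).
B is a real-property tax lien, so it outranks all other liens regardless of date.
Remaining liens by effective date: E (4/29/2024), F (6/19/2024), D (8/30/2024), C (7/24/2025), A (8/6/2025).
Because E would otherwise rank above C, the subordination swaps them.

B, C, F, D, E, A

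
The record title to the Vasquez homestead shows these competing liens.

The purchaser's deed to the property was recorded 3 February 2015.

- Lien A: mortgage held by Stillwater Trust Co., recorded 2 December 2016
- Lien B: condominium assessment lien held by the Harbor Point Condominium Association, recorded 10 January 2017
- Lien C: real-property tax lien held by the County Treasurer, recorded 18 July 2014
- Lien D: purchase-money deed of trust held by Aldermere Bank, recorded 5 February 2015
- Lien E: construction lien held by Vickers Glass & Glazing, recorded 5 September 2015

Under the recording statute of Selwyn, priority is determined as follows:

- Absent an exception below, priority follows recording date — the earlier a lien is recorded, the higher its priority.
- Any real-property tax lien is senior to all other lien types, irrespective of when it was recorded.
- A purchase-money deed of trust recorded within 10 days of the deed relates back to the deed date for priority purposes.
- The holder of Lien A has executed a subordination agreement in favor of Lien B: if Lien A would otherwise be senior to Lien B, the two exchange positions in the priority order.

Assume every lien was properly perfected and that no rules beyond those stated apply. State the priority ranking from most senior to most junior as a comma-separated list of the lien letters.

C, D, E, B, A

First, effective dates: D was recorded within the 10-day window, so its effective date is the deed date 3 February 2015.
C is a real-property tax lien, so it outranks all other liens regardless of date.
Ordering the rest by effective date: D (3 February 2015), E (5 September 2015), A (2 December 2016), B (10 January 2017).
The subordination applies — A was senior to B — so A and B swap.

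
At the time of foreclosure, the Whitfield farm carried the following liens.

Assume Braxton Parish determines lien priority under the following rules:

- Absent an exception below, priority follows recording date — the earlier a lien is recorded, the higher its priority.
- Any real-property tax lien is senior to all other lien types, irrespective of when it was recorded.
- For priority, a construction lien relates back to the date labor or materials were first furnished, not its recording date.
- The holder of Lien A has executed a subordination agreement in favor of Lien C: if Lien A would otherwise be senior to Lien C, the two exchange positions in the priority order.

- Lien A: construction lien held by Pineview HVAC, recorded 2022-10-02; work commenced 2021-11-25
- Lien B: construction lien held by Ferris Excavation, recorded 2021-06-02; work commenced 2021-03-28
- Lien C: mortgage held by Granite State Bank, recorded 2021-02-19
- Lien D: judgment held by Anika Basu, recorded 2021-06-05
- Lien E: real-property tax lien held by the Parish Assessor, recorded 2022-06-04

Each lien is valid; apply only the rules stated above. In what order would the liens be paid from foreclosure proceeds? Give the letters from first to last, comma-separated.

E, C, B, D, A

Effective dates: A's effective date is 2021-11-25, when work began; B's effective date is 2021-03-28, when work began.
E is a real-property tax lien and takes priority over every other lien.
Among the remaining liens, by effective date: C (2021-02-19), B (2021-03-28), D (2021-06-05), A (2021-11-25).
A is already junior to C, so the subordination agreement changes nothing.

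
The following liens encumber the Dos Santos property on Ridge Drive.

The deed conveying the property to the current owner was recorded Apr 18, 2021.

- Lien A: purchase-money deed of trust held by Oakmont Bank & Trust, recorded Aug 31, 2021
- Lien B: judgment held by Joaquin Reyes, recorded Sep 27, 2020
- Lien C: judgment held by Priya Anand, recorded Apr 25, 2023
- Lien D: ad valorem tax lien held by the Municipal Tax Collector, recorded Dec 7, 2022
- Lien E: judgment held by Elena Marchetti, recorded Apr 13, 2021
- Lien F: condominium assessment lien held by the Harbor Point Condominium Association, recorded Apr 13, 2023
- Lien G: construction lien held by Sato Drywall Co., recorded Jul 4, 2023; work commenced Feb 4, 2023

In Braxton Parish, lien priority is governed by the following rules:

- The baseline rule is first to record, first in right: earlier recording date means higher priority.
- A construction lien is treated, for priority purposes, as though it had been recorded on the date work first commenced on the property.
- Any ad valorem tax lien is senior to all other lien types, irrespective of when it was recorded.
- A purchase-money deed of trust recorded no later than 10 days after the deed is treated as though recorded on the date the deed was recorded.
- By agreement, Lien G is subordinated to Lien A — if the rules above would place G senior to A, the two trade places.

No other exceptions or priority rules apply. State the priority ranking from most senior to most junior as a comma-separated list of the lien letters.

D, B, E, A, G, F, C

Effective dates: A was recorded 135 days after the deed — beyond 10 days — so no relation-back applies; G's effective date is Feb 4, 2023, when work began.
As an ad valorem tax lien, D is senior to every other lien.
Ordering the rest by effective date: B (Sep 27, 2020), E (Apr 13, 2021), A (Aug 31, 2021), G (Feb 4, 2023), F (Apr 13, 2023), C (Apr 25, 2023).
G already ranks below A; the subordination has no effect.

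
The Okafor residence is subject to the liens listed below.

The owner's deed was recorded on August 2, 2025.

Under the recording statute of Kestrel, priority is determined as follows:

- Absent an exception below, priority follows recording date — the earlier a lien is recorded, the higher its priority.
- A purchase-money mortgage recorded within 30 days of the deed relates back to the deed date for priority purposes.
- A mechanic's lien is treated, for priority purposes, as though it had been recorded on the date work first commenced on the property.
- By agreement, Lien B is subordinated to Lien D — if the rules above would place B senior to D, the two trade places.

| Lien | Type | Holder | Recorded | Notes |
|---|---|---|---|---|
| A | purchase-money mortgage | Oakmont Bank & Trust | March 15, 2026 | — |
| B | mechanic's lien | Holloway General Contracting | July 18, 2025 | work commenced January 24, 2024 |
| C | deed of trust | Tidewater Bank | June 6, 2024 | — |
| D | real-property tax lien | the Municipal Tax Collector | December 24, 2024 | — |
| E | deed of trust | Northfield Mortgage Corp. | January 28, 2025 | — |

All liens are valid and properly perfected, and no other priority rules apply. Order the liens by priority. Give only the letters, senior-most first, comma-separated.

Effective dates after the stated exceptions: A was recorded 225 days after the deed — beyond 30 days — so no relation-back applies; B relates back to January 24, 2024 (work commenced).
By effective date, earliest first: B (January 24, 2024), C (June 6, 2024), D (December 24, 2024), E (January 28, 2025), A (March 15, 2026).
B would otherwise be senior to D, so under the subordination agreement B and D exchange positions.

D, C, B, E, A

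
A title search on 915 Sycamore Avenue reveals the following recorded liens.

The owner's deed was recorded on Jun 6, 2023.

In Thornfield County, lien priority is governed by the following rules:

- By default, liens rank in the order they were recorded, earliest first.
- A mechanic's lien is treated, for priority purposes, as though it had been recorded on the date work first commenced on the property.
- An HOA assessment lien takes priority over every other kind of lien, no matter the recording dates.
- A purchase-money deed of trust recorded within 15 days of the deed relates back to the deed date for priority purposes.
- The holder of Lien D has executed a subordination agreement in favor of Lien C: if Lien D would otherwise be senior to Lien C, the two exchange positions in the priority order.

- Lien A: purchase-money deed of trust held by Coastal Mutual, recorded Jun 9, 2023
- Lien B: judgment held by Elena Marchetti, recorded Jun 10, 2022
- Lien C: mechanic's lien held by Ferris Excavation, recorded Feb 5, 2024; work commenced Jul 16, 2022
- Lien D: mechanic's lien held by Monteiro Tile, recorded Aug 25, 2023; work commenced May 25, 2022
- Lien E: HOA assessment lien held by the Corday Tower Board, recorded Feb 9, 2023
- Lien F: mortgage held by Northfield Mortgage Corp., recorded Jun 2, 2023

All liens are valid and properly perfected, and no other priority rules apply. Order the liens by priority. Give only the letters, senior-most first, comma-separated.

E, C, B, D, F, A

Effective dates after the stated exceptions: A relates back to the deed date Jun 6, 2023; C is treated as recorded Jul 16, 2022, the work-commencement date; D's effective date is May 25, 2022, when work began.
E is an HOA assessment lien and takes priority over every other lien.
Among the remaining liens, by effective date: D (May 25, 2022), B (Jun 10, 2022), C (Jul 16, 2022), F (Jun 2, 2023), A (Jun 6, 2023).
Because D would otherwise rank above C, the subordination swaps them.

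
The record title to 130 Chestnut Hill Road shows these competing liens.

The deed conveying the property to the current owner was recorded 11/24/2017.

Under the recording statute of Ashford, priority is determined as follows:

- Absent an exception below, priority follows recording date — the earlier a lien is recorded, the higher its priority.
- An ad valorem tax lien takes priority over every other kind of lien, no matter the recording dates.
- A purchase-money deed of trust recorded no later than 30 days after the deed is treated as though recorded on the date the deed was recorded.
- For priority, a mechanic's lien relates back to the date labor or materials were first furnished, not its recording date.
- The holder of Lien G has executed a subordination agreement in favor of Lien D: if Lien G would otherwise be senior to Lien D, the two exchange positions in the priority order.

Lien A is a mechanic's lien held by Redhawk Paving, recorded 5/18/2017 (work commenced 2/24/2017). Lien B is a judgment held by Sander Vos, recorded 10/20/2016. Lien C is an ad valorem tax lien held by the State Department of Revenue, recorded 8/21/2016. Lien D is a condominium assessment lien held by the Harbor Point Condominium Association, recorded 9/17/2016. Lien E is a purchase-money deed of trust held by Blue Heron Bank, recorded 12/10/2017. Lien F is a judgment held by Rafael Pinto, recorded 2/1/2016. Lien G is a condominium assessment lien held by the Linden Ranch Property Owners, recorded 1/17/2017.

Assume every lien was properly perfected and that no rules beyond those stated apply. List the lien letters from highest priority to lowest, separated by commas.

C, F, D, B, G, A, E

Effective dates: A's effective date is 2/24/2017, when work began; E relates back to the deed date 11/24/2017.
C is an ad valorem tax lien, so it outranks all other liens regardless of date.
Ordering the rest by effective date: F (2/1/2016), D (9/17/2016), B (10/20/2016), G (1/17/2017), A (2/24/2017), E (11/24/2017).
G already ranks below D; the subordination has no effect.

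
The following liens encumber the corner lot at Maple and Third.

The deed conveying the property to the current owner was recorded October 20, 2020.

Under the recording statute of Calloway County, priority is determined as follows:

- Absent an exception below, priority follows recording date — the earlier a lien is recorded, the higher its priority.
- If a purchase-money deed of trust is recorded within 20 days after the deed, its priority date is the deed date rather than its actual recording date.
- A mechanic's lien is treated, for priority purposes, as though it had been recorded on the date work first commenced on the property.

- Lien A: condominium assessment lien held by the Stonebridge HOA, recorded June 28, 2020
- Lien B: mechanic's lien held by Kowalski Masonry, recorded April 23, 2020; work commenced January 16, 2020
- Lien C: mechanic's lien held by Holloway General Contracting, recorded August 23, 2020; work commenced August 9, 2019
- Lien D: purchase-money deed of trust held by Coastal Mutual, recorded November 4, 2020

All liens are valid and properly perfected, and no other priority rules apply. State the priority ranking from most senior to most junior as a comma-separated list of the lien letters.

First, effective dates: B is treated as recorded January 16, 2020, the work-commencement date; C relates back to August 9, 2019 (work commenced); D was recorded within the 20-day window, so its effective date is the deed date October 20, 2020.
Ordering by effective date: C (August 9, 2019), B (January 16, 2020), A (June 28, 2020), D (October 20, 2020).

C, B, A, D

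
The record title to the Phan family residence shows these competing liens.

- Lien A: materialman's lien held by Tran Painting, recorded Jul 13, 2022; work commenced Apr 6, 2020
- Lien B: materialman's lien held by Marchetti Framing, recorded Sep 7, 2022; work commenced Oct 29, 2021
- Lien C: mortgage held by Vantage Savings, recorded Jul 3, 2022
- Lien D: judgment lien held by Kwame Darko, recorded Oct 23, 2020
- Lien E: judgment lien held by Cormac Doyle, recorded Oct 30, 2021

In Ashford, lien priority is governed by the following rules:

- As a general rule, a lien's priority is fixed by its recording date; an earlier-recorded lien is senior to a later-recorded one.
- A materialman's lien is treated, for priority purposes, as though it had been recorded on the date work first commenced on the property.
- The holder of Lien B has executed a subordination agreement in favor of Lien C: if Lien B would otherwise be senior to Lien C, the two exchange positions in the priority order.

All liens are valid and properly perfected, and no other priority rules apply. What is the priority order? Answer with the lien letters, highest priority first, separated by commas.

First, effective dates: A relates back to Apr 6, 2020 (work commenced); B is treated as recorded Oct 29, 2021, the work-commencement date.
Sorted by effective date: A (Apr 6, 2020), D (Oct 23, 2020), B (Oct 29, 2021), E (Oct 30, 2021), C (Jul 3, 2022).
Because B would otherwise rank above C, the subordination swaps them.

A, D, C, E, B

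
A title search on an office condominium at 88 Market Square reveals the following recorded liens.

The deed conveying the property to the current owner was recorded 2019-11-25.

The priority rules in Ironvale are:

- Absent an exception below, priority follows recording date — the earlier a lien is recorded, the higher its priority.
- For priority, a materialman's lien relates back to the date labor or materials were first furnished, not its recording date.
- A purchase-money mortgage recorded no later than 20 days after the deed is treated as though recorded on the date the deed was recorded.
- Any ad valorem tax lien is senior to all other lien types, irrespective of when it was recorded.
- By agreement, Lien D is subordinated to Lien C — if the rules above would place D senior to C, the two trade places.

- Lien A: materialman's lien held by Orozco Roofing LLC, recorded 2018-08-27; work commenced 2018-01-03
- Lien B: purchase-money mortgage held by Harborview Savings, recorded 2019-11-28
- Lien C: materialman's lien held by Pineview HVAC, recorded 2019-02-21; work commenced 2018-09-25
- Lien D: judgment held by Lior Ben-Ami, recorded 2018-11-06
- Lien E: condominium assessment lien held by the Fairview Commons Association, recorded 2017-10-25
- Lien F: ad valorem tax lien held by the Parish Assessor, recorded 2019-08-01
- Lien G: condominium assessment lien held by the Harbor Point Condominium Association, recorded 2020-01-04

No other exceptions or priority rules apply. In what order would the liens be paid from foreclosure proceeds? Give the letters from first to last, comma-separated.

F, E, A, C, D, B, G

Effective dates: A relates back to 2018-01-03 (work commenced); B's effective date is the deed date, 2019-11-25; C is treated as recorded 2018-09-25, the work-commencement date.
F is an ad valorem tax lien, so it outranks all other liens regardless of date.
The other liens, earliest effective date first: E (2017-10-25), A (2018-01-03), C (2018-09-25), D (2018-11-06), B (2019-11-25), G (2020-01-04).
D already ranks below C; the subordination has no effect.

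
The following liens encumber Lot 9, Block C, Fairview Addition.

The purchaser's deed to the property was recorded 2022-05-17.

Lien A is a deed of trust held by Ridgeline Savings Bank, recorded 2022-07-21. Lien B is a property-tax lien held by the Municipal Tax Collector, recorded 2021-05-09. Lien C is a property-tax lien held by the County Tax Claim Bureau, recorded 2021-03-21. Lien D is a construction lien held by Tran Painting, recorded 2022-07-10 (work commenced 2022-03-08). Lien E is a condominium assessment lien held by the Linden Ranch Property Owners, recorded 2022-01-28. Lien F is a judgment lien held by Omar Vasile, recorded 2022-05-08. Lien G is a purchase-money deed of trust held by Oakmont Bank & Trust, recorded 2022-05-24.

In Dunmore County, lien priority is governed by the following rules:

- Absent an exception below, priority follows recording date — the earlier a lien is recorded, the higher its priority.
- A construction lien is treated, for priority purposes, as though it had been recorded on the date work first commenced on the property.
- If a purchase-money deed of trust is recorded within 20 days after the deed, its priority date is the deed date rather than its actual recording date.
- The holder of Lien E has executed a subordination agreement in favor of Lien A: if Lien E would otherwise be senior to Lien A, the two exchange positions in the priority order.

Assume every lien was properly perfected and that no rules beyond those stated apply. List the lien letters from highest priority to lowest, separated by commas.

C, B, A, D, F, G, E

Effective dates after the stated exceptions: D relates back to 2022-03-08 (work commenced); G was recorded within the 20-day window, so its effective date is the deed date 2022-05-17.
Sorted by effective date: C (2021-03-21), B (2021-05-09), E (2022-01-28), D (2022-03-08), F (2022-05-08), G (2022-05-17), A (2022-07-21).
Because E would otherwise rank above A, the subordination swaps them.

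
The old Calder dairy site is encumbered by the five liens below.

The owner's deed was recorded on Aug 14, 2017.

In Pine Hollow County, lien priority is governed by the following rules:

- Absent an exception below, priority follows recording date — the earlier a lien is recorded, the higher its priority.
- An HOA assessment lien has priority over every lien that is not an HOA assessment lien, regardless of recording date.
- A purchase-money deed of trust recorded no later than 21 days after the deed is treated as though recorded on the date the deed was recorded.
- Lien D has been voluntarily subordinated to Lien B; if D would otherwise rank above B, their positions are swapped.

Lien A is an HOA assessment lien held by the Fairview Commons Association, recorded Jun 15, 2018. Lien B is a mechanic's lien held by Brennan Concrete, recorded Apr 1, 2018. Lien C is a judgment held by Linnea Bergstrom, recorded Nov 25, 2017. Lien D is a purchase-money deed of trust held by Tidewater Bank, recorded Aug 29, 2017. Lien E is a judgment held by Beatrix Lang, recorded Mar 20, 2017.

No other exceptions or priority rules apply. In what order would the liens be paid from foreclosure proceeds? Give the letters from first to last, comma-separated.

A, E, B, C, D

Adjusting effective dates: D's effective date is the deed date, Aug 14, 2017.
As an HOA assessment lien, A is senior to every other lien.
Remaining liens by effective date: E (Mar 20, 2017), D (Aug 14, 2017), C (Nov 25, 2017), B (Apr 1, 2018).
D would otherwise be senior to B, so under the subordination agreement D and B exchange positions.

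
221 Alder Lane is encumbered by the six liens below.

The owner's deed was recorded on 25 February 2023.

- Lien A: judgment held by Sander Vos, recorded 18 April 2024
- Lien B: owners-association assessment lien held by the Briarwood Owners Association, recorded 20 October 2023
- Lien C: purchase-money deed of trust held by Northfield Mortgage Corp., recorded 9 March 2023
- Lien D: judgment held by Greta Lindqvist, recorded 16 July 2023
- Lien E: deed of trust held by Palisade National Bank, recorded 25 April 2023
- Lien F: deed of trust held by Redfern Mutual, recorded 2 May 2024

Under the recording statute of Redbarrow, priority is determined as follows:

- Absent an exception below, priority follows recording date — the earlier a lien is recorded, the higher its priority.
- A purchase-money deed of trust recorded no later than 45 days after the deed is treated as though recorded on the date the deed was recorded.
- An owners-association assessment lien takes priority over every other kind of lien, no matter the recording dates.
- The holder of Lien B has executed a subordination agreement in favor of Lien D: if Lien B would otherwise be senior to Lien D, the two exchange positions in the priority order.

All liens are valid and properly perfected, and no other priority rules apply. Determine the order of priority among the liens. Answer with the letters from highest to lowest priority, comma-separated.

D, C, E, B, A, F

Effective dates: C was recorded within the 45-day window, so its effective date is the deed date 25 February 2023.
B is an owners-association assessment lien and takes priority over every other lien.
The other liens, earliest effective date first: C (25 February 2023), E (25 April 2023), D (16 July 2023), A (18 April 2024), F (2 May 2024).
B is senior to D before the subordination, so the two trade places.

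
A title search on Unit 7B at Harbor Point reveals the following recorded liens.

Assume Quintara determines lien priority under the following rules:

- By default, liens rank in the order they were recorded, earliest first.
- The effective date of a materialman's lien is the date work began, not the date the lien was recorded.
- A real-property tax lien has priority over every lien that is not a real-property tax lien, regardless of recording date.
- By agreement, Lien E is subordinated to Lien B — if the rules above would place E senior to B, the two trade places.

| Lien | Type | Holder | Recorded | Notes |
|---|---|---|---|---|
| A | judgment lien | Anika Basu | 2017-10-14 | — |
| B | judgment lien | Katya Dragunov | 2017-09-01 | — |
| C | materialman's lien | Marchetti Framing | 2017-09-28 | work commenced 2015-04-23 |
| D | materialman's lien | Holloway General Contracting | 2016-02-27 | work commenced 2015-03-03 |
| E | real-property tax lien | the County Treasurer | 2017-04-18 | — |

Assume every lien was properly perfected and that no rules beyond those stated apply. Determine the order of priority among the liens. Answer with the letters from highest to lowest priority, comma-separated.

Adjusting effective dates: C relates back to 2015-04-23 (work commenced); D is treated as recorded 2015-03-03, the work-commencement date.
As a real-property tax lien, E is senior to every other lien.
The other liens, earliest effective date first: D (2015-03-03), C (2015-04-23), B (2017-09-01), A (2017-10-14).
E would otherwise be senior to B, so under the subordination agreement E and B exchange positions.

B, D, C, E, A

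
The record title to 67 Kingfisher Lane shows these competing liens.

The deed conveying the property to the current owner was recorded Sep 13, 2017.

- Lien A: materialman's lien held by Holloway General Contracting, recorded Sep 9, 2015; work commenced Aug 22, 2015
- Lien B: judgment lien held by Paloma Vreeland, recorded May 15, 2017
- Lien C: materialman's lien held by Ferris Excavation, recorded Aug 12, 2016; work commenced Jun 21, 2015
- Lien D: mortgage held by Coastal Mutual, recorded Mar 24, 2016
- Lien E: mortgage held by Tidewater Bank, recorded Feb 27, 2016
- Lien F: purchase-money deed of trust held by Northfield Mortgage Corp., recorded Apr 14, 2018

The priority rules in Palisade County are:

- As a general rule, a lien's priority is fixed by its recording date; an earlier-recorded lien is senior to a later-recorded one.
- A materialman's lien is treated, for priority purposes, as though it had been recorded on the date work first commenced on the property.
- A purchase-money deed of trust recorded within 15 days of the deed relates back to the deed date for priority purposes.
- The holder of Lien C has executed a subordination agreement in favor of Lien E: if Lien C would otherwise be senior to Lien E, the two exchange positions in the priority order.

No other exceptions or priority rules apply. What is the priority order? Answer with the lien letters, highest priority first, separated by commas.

E, A, C, D, B, F

First, effective dates: A's effective date is Aug 22, 2015, when work began; C's effective date is Jun 21, 2015, when work began; F was recorded 213 days after the deed — beyond 15 days — so no relation-back applies.
Ordering by effective date: C (Jun 21, 2015), A (Aug 22, 2015), E (Feb 27, 2016), D (Mar 24, 2016), B (May 15, 2017), F (Apr 14, 2018).
Because C would otherwise rank above E, the subordination swaps them.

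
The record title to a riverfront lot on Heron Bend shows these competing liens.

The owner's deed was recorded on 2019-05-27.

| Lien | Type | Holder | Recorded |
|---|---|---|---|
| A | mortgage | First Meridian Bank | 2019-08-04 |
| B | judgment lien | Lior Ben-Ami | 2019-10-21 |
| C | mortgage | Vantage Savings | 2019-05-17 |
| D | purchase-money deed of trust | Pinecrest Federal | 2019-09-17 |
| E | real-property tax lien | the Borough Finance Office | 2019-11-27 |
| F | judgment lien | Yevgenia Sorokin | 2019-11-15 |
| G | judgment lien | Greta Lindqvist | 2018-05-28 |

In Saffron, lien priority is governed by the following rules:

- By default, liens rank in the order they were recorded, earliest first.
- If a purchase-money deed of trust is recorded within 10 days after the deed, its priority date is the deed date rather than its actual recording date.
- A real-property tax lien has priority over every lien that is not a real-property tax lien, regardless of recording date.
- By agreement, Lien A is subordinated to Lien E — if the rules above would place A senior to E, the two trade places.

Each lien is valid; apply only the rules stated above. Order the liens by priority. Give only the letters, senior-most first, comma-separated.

Adjusting effective dates: D missed the 10-day window (113 days after the deed), so its recording date stands.
E is a real-property tax lien and takes priority over every other lien.
The other liens, earliest effective date first: G (2018-05-28), C (2019-05-17), A (2019-08-04), D (2019-09-17), B (2019-10-21), F (2019-11-15).
A is already junior to E, so the subordination agreement changes nothing.

E, G, C, A, D, B, F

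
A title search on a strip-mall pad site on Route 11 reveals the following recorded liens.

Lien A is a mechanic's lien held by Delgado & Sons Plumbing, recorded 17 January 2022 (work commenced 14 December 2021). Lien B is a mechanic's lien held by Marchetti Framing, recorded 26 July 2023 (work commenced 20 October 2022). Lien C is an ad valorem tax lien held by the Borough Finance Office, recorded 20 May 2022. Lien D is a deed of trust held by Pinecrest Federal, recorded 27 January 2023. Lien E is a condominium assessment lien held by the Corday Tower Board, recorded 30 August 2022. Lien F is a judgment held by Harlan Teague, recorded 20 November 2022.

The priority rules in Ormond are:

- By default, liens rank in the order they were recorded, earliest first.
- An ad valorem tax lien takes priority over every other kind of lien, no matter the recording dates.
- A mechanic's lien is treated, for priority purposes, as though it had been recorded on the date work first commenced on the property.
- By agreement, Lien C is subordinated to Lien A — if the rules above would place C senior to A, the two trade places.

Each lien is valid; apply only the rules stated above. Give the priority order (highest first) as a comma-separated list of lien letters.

A, C, E, B, F, D

Effective dates: A's effective date is 14 December 2021, when work began; B relates back to 20 October 2022 (work commenced).
C is an ad valorem tax lien and takes priority over every other lien.
Among the remaining liens, by effective date: A (14 December 2021), E (30 August 2022), B (20 October 2022), F (20 November 2022), D (27 January 2023).
Because C would otherwise rank above A, the subordination swaps them.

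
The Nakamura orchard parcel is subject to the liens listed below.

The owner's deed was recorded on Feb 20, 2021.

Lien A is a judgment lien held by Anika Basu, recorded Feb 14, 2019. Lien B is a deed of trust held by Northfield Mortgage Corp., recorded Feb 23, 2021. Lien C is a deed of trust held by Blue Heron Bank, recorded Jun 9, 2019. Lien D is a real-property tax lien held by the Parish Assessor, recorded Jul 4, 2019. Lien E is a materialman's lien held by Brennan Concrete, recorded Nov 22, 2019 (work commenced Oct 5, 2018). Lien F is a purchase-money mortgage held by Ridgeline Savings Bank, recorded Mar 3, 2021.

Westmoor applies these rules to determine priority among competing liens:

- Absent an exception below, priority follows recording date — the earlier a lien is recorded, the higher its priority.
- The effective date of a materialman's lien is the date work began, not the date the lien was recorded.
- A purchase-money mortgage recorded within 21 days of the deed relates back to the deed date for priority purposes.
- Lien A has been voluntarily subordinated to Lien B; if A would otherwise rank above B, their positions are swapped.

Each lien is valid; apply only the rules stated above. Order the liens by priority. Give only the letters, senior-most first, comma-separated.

First, effective dates: E is treated as recorded Oct 5, 2018, the work-commencement date; F's effective date is the deed date, Feb 20, 2021.
By effective date, earliest first: E (Oct 5, 2018), A (Feb 14, 2019), C (Jun 9, 2019), D (Jul 4, 2019), F (Feb 20, 2021), B (Feb 23, 2021).
A is senior to B before the subordination, so the two trade places.

E, B, C, D, F, A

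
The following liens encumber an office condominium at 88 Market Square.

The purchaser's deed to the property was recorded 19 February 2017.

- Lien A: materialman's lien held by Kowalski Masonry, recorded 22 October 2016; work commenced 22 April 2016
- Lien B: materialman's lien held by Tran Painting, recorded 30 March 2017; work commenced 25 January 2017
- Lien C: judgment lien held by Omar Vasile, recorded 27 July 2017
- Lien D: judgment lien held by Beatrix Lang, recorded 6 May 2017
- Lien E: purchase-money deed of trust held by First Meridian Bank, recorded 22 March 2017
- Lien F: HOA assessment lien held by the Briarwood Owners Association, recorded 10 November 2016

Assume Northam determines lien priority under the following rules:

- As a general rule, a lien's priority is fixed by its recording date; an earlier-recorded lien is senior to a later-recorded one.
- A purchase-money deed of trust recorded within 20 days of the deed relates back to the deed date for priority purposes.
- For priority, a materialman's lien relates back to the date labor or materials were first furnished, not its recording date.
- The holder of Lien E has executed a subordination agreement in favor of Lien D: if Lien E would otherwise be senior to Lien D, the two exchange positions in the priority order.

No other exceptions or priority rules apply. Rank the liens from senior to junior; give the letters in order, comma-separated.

Effective dates after the stated exceptions: A is treated as recorded 22 April 2016, the work-commencement date; B's effective date is 25 January 2017, when work began; E missed the 20-day window (31 days after the deed), so its recording date stands.
By effective date: A (22 April 2016), F (10 November 2016), B (25 January 2017), E (22 March 2017), D (6 May 2017), C (27 July 2017).
Because E would otherwise rank above D, the subordination swaps them.

A, F, B, D, E, C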